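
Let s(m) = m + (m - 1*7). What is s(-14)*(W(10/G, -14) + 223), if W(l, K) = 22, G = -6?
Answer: -8575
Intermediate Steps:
s(m) = -7 + 2*m (s(m) = m + (m - 7) = m + (-7 + m) = -7 + 2*m)
s(-14)*(W(10/G, -14) + 223) = (-7 + 2*(-14))*(22 + 223) = (-7 - 28)*245 = -35*245 = -8575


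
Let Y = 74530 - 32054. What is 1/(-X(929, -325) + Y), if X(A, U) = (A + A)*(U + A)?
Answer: -1/1079756 ≈ -9.2613e-7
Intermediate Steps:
X(A, U) = 2*A*(A + U) (X(A, U) = (2*A)*(A + U) = 2*A*(A + U))
Y = 42476
1/(-X(929, -325) + Y) = 1/(-2*929*(929 - 325) + 42476) = 1/(-2*929*604 + 42476) = 1/(-1*1122232 + 42476) = 1/(-1122232 + 42476) = 1/(-1079756) = -1/1079756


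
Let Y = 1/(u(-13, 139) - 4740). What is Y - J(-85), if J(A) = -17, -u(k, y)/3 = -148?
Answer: 73031/4296 ≈ 17.000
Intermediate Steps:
u(k, y) = 444 (u(k, y) = -3*(-148) = 444)
Y = -1/4296 (Y = 1/(444 - 4740) = 1/(-4296) = -1/4296 ≈ -0.00023277)
Y - J(-85) = -1/4296 - 1*(-17) = -1/4296 + 17 = 73031/4296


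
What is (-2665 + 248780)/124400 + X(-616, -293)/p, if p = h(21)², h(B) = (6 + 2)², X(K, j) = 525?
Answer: 13417463/6369280 ≈ 2.1066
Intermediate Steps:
h(B) = 64 (h(B) = 8² = 64)
p = 4096 (p = 64² = 4096)
(-2665 + 248780)/124400 + X(-616, -293)/p = (-2665 + 248780)/124400 + 525/4096 = 246115*(1/124400) + 525*(1/4096) = 49223/24880 + 525/4096 = 13417463/6369280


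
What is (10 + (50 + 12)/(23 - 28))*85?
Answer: -204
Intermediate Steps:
(10 + (50 + 12)/(23 - 28))*85 = (10 + 62/(-5))*85 = (10 + 62*(-1/5))*85 = (10 - 62/5)*85 = -12/5*85 = -204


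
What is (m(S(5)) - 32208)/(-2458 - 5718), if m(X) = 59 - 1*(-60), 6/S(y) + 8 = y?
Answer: 32089/8176 ≈ 3.9248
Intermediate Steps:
S(y) = 6/(-8 + y)
m(X) = 119 (m(X) = 59 + 60 = 119)
(m(S(5)) - 32208)/(-2458 - 5718) = (119 - 32208)/(-2458 - 5718) = -32089/(-8176) = -32089*(-1/8176) = 32089/8176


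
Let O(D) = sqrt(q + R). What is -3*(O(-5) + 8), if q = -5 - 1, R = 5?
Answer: -24 - 3*I ≈ -24.0 - 3.0*I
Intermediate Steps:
q = -6
O(D) = I (O(D) = sqrt(-6 + 5) = sqrt(-1) = I)
-3*(O(-5) + 8) = -3*(I + 8) = -3*(8 + I) = -24 - 3*I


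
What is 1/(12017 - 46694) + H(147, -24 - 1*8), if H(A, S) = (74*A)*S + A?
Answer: -12065827474/34677 ≈ -3.4795e+5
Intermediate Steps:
H(A, S) = A + 74*A*S (H(A, S) = 74*A*S + A = A + 74*A*S)
1/(12017 - 46694) + H(147, -24 - 1*8) = 1/(12017 - 46694) + 147*(1 + 74*(-24 - 1*8)) = 1/(-34677) + 147*(1 + 74*(-24 - 8)) = -1/34677 + 147*(1 + 74*(-32)) = -1/34677 + 147*(1 - 2368) = -1/34677 + 147*(-2367) = -1/34677 - 347949 = -12065827474/34677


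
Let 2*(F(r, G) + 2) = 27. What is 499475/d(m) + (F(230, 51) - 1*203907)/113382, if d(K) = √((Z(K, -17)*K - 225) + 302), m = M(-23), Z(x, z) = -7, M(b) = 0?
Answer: -407791/226764 + 499475*√77/77 ≈ 56919.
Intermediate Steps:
F(r, G) = 23/2 (F(r, G) = -2 + (½)*27 = -2 + 27/2 = 23/2)
m = 0
d(K) = √(77 - 7*K) (d(K) = √((-7*K - 225) + 302) = √((-225 - 7*K) + 302) = √(77 - 7*K))
499475/d(m) + (F(230, 51) - 1*203907)/113382 = 499475/(√(77 - 7*0)) + (23/2 - 1*203907)/113382 = 499475/(√(77 + 0)) + (23/2 - 203907)*(1/113382) = 499475/(√77) - 407791/2*1/113382 = 499475*(√77/77) - 407791/226764 = 499475*√77/77 - 407791/226764 = -407791/226764 + 499475*√77/77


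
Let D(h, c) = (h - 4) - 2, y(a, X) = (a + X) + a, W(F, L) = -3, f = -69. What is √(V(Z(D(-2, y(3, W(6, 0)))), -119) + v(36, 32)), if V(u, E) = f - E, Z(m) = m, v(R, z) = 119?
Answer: 13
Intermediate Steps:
y(a, X) = X + 2*a (y(a, X) = (X + a) + a = X + 2*a)
D(h, c) = -6 + h (D(h, c) = (-4 + h) - 2 = -6 + h)
V(u, E) = -69 - E
√(V(Z(D(-2, y(3, W(6, 0)))), -119) + v(36, 32)) = √((-69 - 1*(-119)) + 119) = √((-69 + 119) + 119) = √(50 + 119) = √169 = 13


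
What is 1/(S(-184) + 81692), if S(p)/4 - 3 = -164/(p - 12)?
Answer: 49/4003660 ≈ 1.2239e-5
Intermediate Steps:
S(p) = 12 - 656/(-12 + p) (S(p) = 12 + 4*(-164/(p - 12)) = 12 + 4*(-164/(-12 + p)) = 12 - 656/(-12 + p))
1/(S(-184) + 81692) = 1/(4*(-200 + 3*(-184))/(-12 - 184) + 81692) = 1/(4*(-200 - 552)/(-196) + 81692) = 1/(4*(-1/196)*(-752) + 81692) = 1/(752/49 + 81692) = 1/(4003660/49) = 49/4003660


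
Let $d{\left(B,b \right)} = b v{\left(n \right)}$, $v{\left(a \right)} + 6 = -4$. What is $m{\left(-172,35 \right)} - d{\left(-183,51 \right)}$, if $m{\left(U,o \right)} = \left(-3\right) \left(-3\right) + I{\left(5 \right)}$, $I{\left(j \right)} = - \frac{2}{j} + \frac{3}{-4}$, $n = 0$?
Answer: $\frac{10357}{20} \approx 517.85$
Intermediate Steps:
$I{\left(j \right)} = - \frac{3}{4} - \frac{2}{j}$ ($I{\left(j \right)} = - \frac{2}{j} + 3 \left(- \frac{1}{4}\right) = - \frac{2}{j} - \frac{3}{4} = - \frac{3}{4} - \frac{2}{j}$)
$v{\left(a \right)} = -10$ ($v{\left(a \right)} = -6 - 4 = -10$)
$m{\left(U,o \right)} = \frac{157}{20}$ ($m{\left(U,o \right)} = \left(-3\right) \left(-3\right) - \left(\frac{3}{4} + \frac{2}{5}\right) = 9 - \frac{23}{20} = \frac{157}{20}$)
$d{\left(B,b \right)} = - 10 b$ ($d{\left(B,b \right)} = b \left(-10\right) = - 10 b$)
$m{\left(-172,35 \right)} - d{\left(-183,51 \right)} = \frac{157}{20} - \left(-10\right) 51 = \frac{157}{20} - -510 = \frac{157}{20} + 510 = \frac{10357}{20}$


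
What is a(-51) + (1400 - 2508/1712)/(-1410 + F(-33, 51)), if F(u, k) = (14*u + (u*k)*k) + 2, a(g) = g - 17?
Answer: -2553106685/37536884 ≈ -68.016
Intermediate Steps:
a(g) = -17 + g
F(u, k) = 2 + 14*u + u*k² (F(u, k) = (14*u + (k*u)*k) + 2 = (14*u + u*k²) + 2 = 2 + 14*u + u*k²)
a(-51) + (1400 - 2508/1712)/(-1410 + F(-33, 51)) = (-17 - 51) + (1400 - 2508/1712)/(-1410 + (2 + 14*(-33) - 33*51²)) = -68 + (1400 - 2508*1/1712)/(-1410 + (2 - 462 - 33*2601)) = -68 + (1400 - 627/428)/(-1410 + (2 - 462 - 85833)) = -68 + 598573/(428*(-1410 - 86293)) = -68 + (598573/428)/(-87703) = -68 + (598573/428)*(-1/87703) = -68 - 598573/37536884 = -2553106685/37536884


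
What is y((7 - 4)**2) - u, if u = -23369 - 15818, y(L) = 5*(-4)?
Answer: 39167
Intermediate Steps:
y(L) = -20
u = -39187
y((7 - 4)**2) - u = -20 - 1*(-39187) = -20 + 39187 = 39167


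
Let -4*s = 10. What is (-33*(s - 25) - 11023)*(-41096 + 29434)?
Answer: 117966961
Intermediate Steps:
s = -5/2 (s = -¼*10 = -5/2 ≈ -2.5000)
(-33*(s - 25) - 11023)*(-41096 + 29434) = (-33*(-5/2 - 25) - 11023)*(-41096 + 29434) = (-33*(-55/2) - 11023)*(-11662) = (1815/2 - 11023)*(-11662) = -20231/2*(-11662) = 117966961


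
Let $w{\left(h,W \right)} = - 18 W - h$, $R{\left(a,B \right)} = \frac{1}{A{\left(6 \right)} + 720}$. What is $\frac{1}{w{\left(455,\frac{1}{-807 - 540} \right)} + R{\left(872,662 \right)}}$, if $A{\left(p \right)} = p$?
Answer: $- \frac{325974}{148313365} \approx -0.0021979$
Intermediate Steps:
$R{\left(a,B \right)} = \frac{1}{726}$ ($R{\left(a,B \right)} = \frac{1}{6 + 720} = \frac{1}{726}$)
$w{\left(h,W \right)} = - h - 18 W$
$\frac{1}{w{\left(455,\frac{1}{-807 - 540} \right)} + R{\left(872,662 \right)}} = \frac{1}{\left(\left(-1\right) 455 - \frac{18}{-807 - 540}\right) + \frac{1}{726}} = \frac{1}{\left(-455 - \frac{18}{-1347}\right) + \frac{1}{726}} = \frac{1}{\left(-455 - - \frac{6}{449}\right) + \frac{1}{726}} = \frac{1}{\left(-455 + \frac{6}{449}\right) + \frac{1}{726}} = \frac{1}{- \frac{204289}{449} + \frac{1}{726}} = \frac{1}{- \frac{148313365}{325974}} = - \frac{325974}{148313365}$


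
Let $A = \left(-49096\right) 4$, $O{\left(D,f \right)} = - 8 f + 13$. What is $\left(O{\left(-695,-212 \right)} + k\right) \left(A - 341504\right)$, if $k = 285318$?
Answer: $-154388378976$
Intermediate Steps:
$O{\left(D,f \right)} = 13 - 8 f$
$A = -196384$
$\left(O{\left(-695,-212 \right)} + k\right) \left(A - 341504\right) = \left(\left(13 - -1696\right) + 285318\right) \left(-196384 - 341504\right) = \left(\left(13 + 1696\right) + 285318\right) \left(-537888\right) = \left(1709 + 285318\right) \left(-537888\right) = 287027 \left(-537888\right) = -154388378976$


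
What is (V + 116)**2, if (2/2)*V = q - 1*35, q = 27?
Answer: 11664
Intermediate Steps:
V = -8 (V = 27 - 1*35 = 27 - 35 = -8)
(V + 116)**2 = (-8 + 116)**2 = 108**2 = 11664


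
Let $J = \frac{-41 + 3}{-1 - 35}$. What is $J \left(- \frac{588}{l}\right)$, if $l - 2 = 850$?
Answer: $- \frac{931}{1278} \approx -0.72848$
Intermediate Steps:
$l = 852$ ($l = 2 + 850 = 852$)
$J = \frac{19}{18}$ ($J = - \frac{38}{-36} = \left(-38\right) \left(- \frac{1}{36}\right) = \frac{19}{18} \approx 1.0556$)
$J \left(- \frac{588}{l}\right) = \frac{19 \left(- \frac{588}{852}\right)}{18} = \frac{19 \left(\left(-588\right) \frac{1}{852}\right)}{18} = \frac{19}{18} \left(- \frac{49}{71}\right) = - \frac{931}{1278}$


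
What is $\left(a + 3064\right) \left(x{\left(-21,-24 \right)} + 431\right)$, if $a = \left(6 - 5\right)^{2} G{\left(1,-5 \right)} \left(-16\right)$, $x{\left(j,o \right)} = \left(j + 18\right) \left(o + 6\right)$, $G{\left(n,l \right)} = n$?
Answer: $1478280$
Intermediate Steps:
$x{\left(j,o \right)} = \left(6 + o\right) \left(18 + j\right)$ ($x{\left(j,o \right)} = \left(18 + j\right) \left(6 + o\right) = \left(6 + o\right) \left(18 + j\right)$)
$a = -16$ ($a = \left(6 - 5\right)^{2} \cdot 1 \left(-16\right) = 1^{2} \cdot 1 \left(-16\right) = 1 \cdot 1 \left(-16\right) = 1 \left(-16\right) = -16$)
$\left(a + 3064\right) \left(x{\left(-21,-24 \right)} + 431\right) = \left(-16 + 3064\right) \left(\left(108 + 6 \left(-21\right) + 18 \left(-24\right) - -504\right) + 431\right) = 3048 \left(\left(108 - 126 - 432 + 504\right) + 431\right) = 3048 \left(54 + 431\right) = 3048 \cdot 485 = 1478280$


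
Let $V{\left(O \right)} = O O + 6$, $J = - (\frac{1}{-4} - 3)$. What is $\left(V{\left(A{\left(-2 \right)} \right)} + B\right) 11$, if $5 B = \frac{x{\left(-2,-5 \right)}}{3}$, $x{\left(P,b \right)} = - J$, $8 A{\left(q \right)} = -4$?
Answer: $\frac{1991}{30} \approx 66.367$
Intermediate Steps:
$A{\left(q \right)} = - \frac{1}{2}$ ($A{\left(q \right)} = \frac{1}{8} \left(-4\right) = - \frac{1}{2}$)
$J = \frac{13}{4}$ ($J = - (- \frac{1}{4} - 3) = \left(-1\right) \left(- \frac{13}{4}\right) = \frac{13}{4} \approx 3.25$)
$V{\left(O \right)} = 6 + O^{2}$ ($V{\left(O \right)} = O^{2} + 6 = 6 + O^{2}$)
$x{\left(P,b \right)} = - \frac{13}{4}$ ($x{\left(P,b \right)} = \left(-1\right) \frac{13}{4} = - \frac{13}{4}$)
$B = - \frac{13}{60}$ ($B = \frac{\left(- \frac{13}{4}\right) \frac{1}{3}}{5} = \frac{1}{5} \left(- \frac{13}{12}\right) = - \frac{13}{60} \approx -0.21667$)
$\left(V{\left(A{\left(-2 \right)} \right)} + B\right) 11 = \left(\left(6 + \left(- \frac{1}{2}\right)^{2}\right) - \frac{13}{60}\right) 11 = \left(\left(6 + \frac{1}{4}\right) - \frac{13}{60}\right) 11 = \left(\frac{25}{4} - \frac{13}{60}\right) 11 = \frac{181}{30} \cdot 11 = \frac{1991}{30}$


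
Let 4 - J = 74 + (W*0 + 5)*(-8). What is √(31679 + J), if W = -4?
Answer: √31649 ≈ 177.90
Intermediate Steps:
J = -30 (J = 4 - (74 + (-4*0 + 5)*(-8)) = 4 - (74 + (0 + 5)*(-8)) = 4 - (74 + 5*(-8)) = 4 - (74 - 40) = 4 - 1*34 = 4 - 34 = -30)
√(31679 + J) = √(31679 - 30) = √31649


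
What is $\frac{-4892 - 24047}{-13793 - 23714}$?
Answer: $\frac{28939}{37507} \approx 0.77156$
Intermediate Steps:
$\frac{-4892 - 24047}{-13793 - 23714} = - \frac{28939}{-13793 - 23714} = - \frac{28939}{-37507} = \left(-28939\right) \left(- \frac{1}{37507}\right) = \frac{28939}{37507}$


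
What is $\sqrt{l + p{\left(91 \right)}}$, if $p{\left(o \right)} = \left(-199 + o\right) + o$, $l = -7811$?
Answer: $2 i \sqrt{1957} \approx 88.476 i$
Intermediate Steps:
$p{\left(o \right)} = -199 + 2 o$
$\sqrt{l + p{\left(91 \right)}} = \sqrt{-7811 + \left(-199 + 2 \cdot 91\right)} = \sqrt{-7811 + \left(-199 + 182\right)} = \sqrt{-7811 - 17} = \sqrt{-7828} = 2 i \sqrt{1957}$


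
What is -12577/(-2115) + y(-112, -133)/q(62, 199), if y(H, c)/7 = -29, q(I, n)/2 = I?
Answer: 1130203/262260 ≈ 4.3095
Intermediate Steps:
q(I, n) = 2*I
y(H, c) = -203 (y(H, c) = 7*(-29) = -203)
-12577/(-2115) + y(-112, -133)/q(62, 199) = -12577/(-2115) - 203/(2*62) = -12577*(-1/2115) - 203/124 = 12577/2115 - 203*1/124 = 12577/2115 - 203/124 = 1130203/262260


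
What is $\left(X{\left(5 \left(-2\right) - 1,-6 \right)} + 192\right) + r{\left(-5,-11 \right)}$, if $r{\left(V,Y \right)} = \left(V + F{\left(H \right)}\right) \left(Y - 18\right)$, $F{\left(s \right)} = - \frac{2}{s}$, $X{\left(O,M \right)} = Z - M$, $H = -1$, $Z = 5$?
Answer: $290$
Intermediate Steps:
$X{\left(O,M \right)} = 5 - M$
$r{\left(V,Y \right)} = \left(-18 + Y\right) \left(2 + V\right)$ ($r{\left(V,Y \right)} = \left(V - \frac{2}{-1}\right) \left(Y - 18\right) = \left(V - -2\right) \left(-18 + Y\right) = \left(V + 2\right) \left(-18 + Y\right) = \left(2 + V\right) \left(-18 + Y\right) = \left(-18 + Y\right) \left(2 + V\right)$)
$\left(X{\left(5 \left(-2\right) - 1,-6 \right)} + 192\right) + r{\left(-5,-11 \right)} = \left(\left(5 - -6\right) + 192\right) - -87 = \left(\left(5 + 6\right) + 192\right) + \left(-36 + 90 - 22 + 55\right) = \left(11 + 192\right) + 87 = 203 + 87 = 290$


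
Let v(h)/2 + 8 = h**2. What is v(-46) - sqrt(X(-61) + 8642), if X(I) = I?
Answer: 4216 - sqrt(8581) ≈ 4123.4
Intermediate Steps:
v(h) = -16 + 2*h**2
v(-46) - sqrt(X(-61) + 8642) = (-16 + 2*(-46)**2) - sqrt(-61 + 8642) = (-16 + 2*2116) - sqrt(8581) = (-16 + 4232) - sqrt(8581) = 4216 - sqrt(8581)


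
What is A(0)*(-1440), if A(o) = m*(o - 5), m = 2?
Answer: 14400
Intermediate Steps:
A(o) = -10 + 2*o (A(o) = 2*(o - 5) = 2*(-5 + o) = -10 + 2*o)
A(0)*(-1440) = (-10 + 2*0)*(-1440) = (-10 + 0)*(-1440) = -10*(-1440) = 14400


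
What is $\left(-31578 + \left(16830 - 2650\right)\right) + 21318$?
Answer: $3920$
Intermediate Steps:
$\left(-31578 + \left(16830 - 2650\right)\right) + 21318 = \left(-31578 + 14180\right) + 21318 = -17398 + 21318 = 3920$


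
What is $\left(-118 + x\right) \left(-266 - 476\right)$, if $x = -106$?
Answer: $166208$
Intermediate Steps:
$\left(-118 + x\right) \left(-266 - 476\right) = \left(-118 - 106\right) \left(-266 - 476\right) = \left(-224\right) \left(-742\right) = 166208$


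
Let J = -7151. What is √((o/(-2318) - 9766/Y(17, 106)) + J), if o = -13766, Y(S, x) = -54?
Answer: I*√757746104385/10431 ≈ 83.452*I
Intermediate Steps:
√((o/(-2318) - 9766/Y(17, 106)) + J) = √((-13766/(-2318) - 9766/(-54)) - 7151) = √((-13766*(-1/2318) - 9766*(-1/54)) - 7151) = √((6883/1159 + 4883/27) - 7151) = √(5845238/31293 - 7151) = √(-217931005/31293) = I*√757746104385/10431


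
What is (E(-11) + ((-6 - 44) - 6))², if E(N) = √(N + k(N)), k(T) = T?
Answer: (56 - I*√22)² ≈ 3114.0 - 525.33*I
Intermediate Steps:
E(N) = √2*√N (E(N) = √(N + N) = √(2*N) = √2*√N)
(E(-11) + ((-6 - 44) - 6))² = (√2*√(-11) + ((-6 - 44) - 6))² = (√2*(I*√11) + (-50 - 6))² = (I*√22 - 56)² = (-56 + I*√22)²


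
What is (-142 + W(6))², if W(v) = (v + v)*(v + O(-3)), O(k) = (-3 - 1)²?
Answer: 14884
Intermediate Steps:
O(k) = 16 (O(k) = (-4)² = 16)
W(v) = 2*v*(16 + v) (W(v) = (v + v)*(v + 16) = (2*v)*(16 + v) = 2*v*(16 + v))
(-142 + W(6))² = (-142 + 2*6*(16 + 6))² = (-142 + 2*6*22)² = (-142 + 264)² = 122² = 14884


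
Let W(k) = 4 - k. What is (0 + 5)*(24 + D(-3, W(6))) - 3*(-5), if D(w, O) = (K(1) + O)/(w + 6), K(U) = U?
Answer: 400/3 ≈ 133.33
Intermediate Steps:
D(w, O) = (1 + O)/(6 + w) (D(w, O) = (1 + O)/(w + 6) = (1 + O)/(6 + w))
(0 + 5)*(24 + D(-3, W(6))) - 3*(-5) = (0 + 5)*(24 + (1 + (4 - 1*6))/(6 - 3)) - 3*(-5) = 5*(24 + (1 + (4 - 6))/3) + 15 = 5*(24 + (1 - 2)/3) + 15 = 5*(24 + (⅓)*(-1)) + 15 = 5*(24 - ⅓) + 15 = 5*(71/3) + 15 = 355/3 + 15 = 400/3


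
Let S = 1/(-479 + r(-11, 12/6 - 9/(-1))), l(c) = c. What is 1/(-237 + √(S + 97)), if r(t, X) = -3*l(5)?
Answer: -117078/27699569 - √23670998/27699569 ≈ -0.0044024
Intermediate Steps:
r(t, X) = -15 (r(t, X) = -3*5 = -15)
S = -1/494 (S = 1/(-479 - 15) = 1/(-494) = -1/494 ≈ -0.0020243)
1/(-237 + √(S + 97)) = 1/(-237 + √(-1/494 + 97)) = 1/(-237 + √(47917/494)) = 1/(-237 + √23670998/494)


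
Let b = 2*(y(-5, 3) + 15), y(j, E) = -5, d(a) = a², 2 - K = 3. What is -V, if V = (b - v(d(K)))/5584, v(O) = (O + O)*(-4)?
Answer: -7/1396 ≈ -0.0050143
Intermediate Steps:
K = -1 (K = 2 - 1*3 = 2 - 3 = -1)
v(O) = -8*O (v(O) = (2*O)*(-4) = -8*O)
b = 20 (b = 2*(-5 + 15) = 2*10 = 20)
V = 7/1396 (V = (20 - (-8)*(-1)²)/5584 = (20 - (-8))*(1/5584) = (20 - 1*(-8))*(1/5584) = (20 + 8)*(1/5584) = 28*(1/5584) = 7/1396 ≈ 0.0050143)
-V = -1*7/1396 = -7/1396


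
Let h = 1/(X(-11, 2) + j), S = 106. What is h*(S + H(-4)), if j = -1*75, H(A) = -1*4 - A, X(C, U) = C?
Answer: -53/43 ≈ -1.2326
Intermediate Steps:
H(A) = -4 - A
j = -75
h = -1/86 (h = 1/(-11 - 75) = 1/(-86) = -1/86 ≈ -0.011628)
h*(S + H(-4)) = -(106 + (-4 - 1*(-4)))/86 = -(106 + (-4 + 4))/86 = -(106 + 0)/86 = -1/86*106 = -53/43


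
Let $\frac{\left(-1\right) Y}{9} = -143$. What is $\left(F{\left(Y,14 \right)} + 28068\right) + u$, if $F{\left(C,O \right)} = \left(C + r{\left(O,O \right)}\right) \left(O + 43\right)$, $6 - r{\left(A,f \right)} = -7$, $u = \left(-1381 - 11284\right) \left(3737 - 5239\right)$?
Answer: $19124998$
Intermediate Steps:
$Y = 1287$ ($Y = \left(-9\right) \left(-143\right) = 1287$)
$u = 19022830$ ($u = \left(-12665\right) \left(-1502\right) = 19022830$)
$r{\left(A,f \right)} = 13$ ($r{\left(A,f \right)} = 6 - -7 = 6 + 7 = 13$)
$F{\left(C,O \right)} = \left(13 + C\right) \left(43 + O\right)$ ($F{\left(C,O \right)} = \left(C + 13\right) \left(O + 43\right) = \left(13 + C\right) \left(43 + O\right)$)
$\left(F{\left(Y,14 \right)} + 28068\right) + u = \left(\left(559 + 13 \cdot 14 + 43 \cdot 1287 + 1287 \cdot 14\right) + 28068\right) + 19022830 = \left(\left(559 + 182 + 55341 + 18018\right) + 28068\right) + 19022830 = \left(74100 + 28068\right) + 19022830 = 102168 + 19022830 = 19124998$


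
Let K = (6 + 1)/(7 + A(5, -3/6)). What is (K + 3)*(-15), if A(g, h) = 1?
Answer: -465/8 ≈ -58.125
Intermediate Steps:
K = 7/8 (K = (6 + 1)/(7 + 1) = 7/8 ≈ 0.87500)
(K + 3)*(-15) = (7/8 + 3)*(-15) = (31/8)*(-15) = -465/8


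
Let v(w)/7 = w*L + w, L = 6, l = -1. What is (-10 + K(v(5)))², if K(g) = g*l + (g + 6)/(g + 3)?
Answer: 3967614121/61504 ≈ 64510.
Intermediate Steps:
v(w) = 49*w (v(w) = 7*(w*6 + w) = 7*(6*w + w) = 7*(7*w) = 49*w)
K(g) = -g + (6 + g)/(3 + g) (K(g) = g*(-1) + (g + 6)/(g + 3) = -g + (6 + g)/(3 + g))
(-10 + K(v(5)))² = (-10 + (6 - (49*5)² - 98*5)/(3 + 49*5))² = (-10 + (6 - 1*245² - 2*245)/(3 + 245))² = (-10 + (6 - 1*60025 - 490)/248)² = (-10 + (6 - 60025 - 490)/248)² = (-10 + (1/248)*(-60509))² = (-10 - 60509/248)² = (-62989/248)² = 3967614121/61504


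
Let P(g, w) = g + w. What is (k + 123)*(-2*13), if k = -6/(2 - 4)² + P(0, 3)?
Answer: -3237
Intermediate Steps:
k = 3/2 (k = -6/(2 - 4)² + (0 + 3) = -6/((-2)²) + 3 = -6/4 + 3 = -6*¼ + 3 = -3/2 + 3 = 3/2 ≈ 1.5000)
(k + 123)*(-2*13) = (3/2 + 123)*(-2*13) = (249/2)*(-26) = -3237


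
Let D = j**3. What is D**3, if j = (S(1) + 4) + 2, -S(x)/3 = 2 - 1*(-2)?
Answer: -10077696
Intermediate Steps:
S(x) = -12 (S(x) = -3*(2 - 1*(-2)) = -3*(2 + 2) = -3*4 = -12)
j = -6 (j = (-12 + 4) + 2 = -8 + 2 = -6)
D = -216 (D = (-6)**3 = -216)
D**3 = (-216)**3 = -10077696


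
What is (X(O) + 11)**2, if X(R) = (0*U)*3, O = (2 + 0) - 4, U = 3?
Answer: 121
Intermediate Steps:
O = -2 (O = 2 - 4 = -2)
X(R) = 0 (X(R) = (0*3)*3 = 0*3 = 0)
(X(O) + 11)**2 = (0 + 11)**2 = 11**2 = 121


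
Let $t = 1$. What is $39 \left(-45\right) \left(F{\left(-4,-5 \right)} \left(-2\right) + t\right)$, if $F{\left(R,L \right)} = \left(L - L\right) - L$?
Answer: $15795$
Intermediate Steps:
$F{\left(R,L \right)} = - L$ ($F{\left(R,L \right)} = 0 - L = - L$)
$39 \left(-45\right) \left(F{\left(-4,-5 \right)} \left(-2\right) + t\right) = 39 \left(-45\right) \left(\left(-1\right) \left(-5\right) \left(-2\right) + 1\right) = - 1755 \left(5 \left(-2\right) + 1\right) = - 1755 \left(-10 + 1\right) = \left(-1755\right) \left(-9\right) = 15795$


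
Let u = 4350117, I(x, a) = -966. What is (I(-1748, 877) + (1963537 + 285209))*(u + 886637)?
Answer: 11771070906120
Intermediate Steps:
(I(-1748, 877) + (1963537 + 285209))*(u + 886637) = (-966 + (1963537 + 285209))*(4350117 + 886637) = (-966 + 2248746)*5236754 = 2247780*5236754 = 11771070906120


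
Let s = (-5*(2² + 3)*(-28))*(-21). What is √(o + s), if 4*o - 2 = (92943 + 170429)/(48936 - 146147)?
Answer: I*√777928934547170/194422 ≈ 143.46*I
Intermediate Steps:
o = -34475/194422 (o = ½ + ((92943 + 170429)/(48936 - 146147))/4 = ½ + (263372/(-97211))/4 = ½ + (263372*(-1/97211))/4 = ½ + (¼)*(-263372/97211) = ½ - 65843/97211 = -34475/194422 ≈ -0.17732)
s = -20580 (s = (-5*(4 + 3)*(-28))*(-21) = (-5*7*(-28))*(-21) = -35*(-28)*(-21) = 980*(-21) = -20580)
√(o + s) = √(-34475/194422 - 20580) = √(-4001239235/194422) = I*√777928934547170/194422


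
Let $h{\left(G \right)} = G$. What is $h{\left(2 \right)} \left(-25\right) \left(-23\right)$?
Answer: $1150$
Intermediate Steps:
$h{\left(2 \right)} \left(-25\right) \left(-23\right) = 2 \left(-25\right) \left(-23\right) = \left(-50\right) \left(-23\right) = 1150$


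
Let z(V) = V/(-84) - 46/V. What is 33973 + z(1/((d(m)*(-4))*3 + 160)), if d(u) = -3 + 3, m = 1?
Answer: 357678719/13440 ≈ 26613.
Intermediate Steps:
d(u) = 0
z(V) = -46/V - V/84 (z(V) = V*(-1/84) - 46/V = -V/84 - 46/V = -46/V - V/84)
33973 + z(1/((d(m)*(-4))*3 + 160)) = 33973 + (-46/(1/((0*(-4))*3 + 160)) - 1/(84*((0*(-4))*3 + 160))) = 33973 + (-46/(1/(0*3 + 160)) - 1/(84*(0*3 + 160))) = 33973 + (-46/(1/(0 + 160)) - 1/(84*(0 + 160))) = 33973 + (-46/(1/160) - 1/84/160) = 33973 + (-46/1/160 - 1/84*1/160) = 33973 + (-46*160 - 1/13440) = 33973 + (-7360 - 1/13440) = 33973 - 98918401/13440 = 357678719/13440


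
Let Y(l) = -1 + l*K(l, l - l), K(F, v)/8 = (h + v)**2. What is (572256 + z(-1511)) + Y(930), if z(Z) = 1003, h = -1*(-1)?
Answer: 580698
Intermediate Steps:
h = 1
K(F, v) = 8*(1 + v)**2
Y(l) = -1 + 8*l (Y(l) = -1 + l*(8*(1 + (l - l))**2) = -1 + l*(8*(1 + 0)**2) = -1 + l*(8*1**2) = -1 + l*(8*1) = -1 + l*8 = -1 + 8*l)
(572256 + z(-1511)) + Y(930) = (572256 + 1003) + (-1 + 8*930) = 573259 + (-1 + 7440) = 573259 + 7439 = 580698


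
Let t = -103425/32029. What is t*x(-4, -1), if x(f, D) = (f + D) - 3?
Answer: 827400/32029 ≈ 25.833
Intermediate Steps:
x(f, D) = -3 + D + f (x(f, D) = (D + f) - 3 = -3 + D + f)
t = -103425/32029 (t = -103425*1/32029 = -103425/32029 ≈ -3.2291)
t*x(-4, -1) = -103425*(-3 - 1 - 4)/32029 = -103425/32029*(-8) = 827400/32029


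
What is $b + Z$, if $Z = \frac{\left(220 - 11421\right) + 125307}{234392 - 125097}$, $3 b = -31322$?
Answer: $- \frac{3422995672}{327885} \approx -10440.0$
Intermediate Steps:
$b = - \frac{31322}{3}$ ($b = \frac{1}{3} \left(-31322\right) = - \frac{31322}{3} \approx -10441.0$)
$Z = \frac{114106}{109295}$ ($Z = \frac{\left(220 - 11421\right) + 125307}{109295} = \left(-11201 + 125307\right) \frac{1}{109295} = 114106 \cdot \frac{1}{109295} = \frac{114106}{109295} \approx 1.044$)
$b + Z = - \frac{31322}{3} + \frac{114106}{109295} = - \frac{3422995672}{327885}$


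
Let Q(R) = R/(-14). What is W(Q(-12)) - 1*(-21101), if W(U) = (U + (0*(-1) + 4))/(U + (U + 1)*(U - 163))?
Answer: 310458775/14713 ≈ 21101.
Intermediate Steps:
Q(R) = -R/14 (Q(R) = R*(-1/14) = -R/14)
W(U) = (4 + U)/(U + (1 + U)*(-163 + U)) (W(U) = (U + (0 + 4))/(U + (1 + U)*(-163 + U)) = (U + 4)/(U + (1 + U)*(-163 + U)) = (4 + U)/(U + (1 + U)*(-163 + U)))
W(Q(-12)) - 1*(-21101) = (4 - 1/14*(-12))/(-163 + (-1/14*(-12))**2 - (-23)*(-12)/2) - 1*(-21101) = (4 + 6/7)/(-163 + (6/7)**2 - 161*6/7) + 21101 = (34/7)/(-163 + 36/49 - 138) + 21101 = (34/7)/(-14713/49) + 21101 = -49/14713*34/7 + 21101 = -238/14713 + 21101 = 310458775/14713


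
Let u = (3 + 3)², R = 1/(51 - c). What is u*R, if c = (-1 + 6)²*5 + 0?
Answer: -18/37 ≈ -0.48649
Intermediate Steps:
c = 125 (c = 5²*5 + 0 = 25*5 + 0 = 125 + 0 = 125)
R = -1/74 (R = 1/(51 - 1*125) = 1/(51 - 125) = 1/(-74) = -1/74 ≈ -0.013514)
u = 36 (u = 6² = 36)
u*R = 36*(-1/74) = -18/37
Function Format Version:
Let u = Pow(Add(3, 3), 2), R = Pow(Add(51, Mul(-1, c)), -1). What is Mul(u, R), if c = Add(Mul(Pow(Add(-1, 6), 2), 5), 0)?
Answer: Rational(-18, 37) ≈ -0.48649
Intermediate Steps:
c = 125 (c = Add(Mul(Pow(5, 2), 5), 0) = Add(Mul(25, 5), 0) = Add(125, 0) = 125)
R = Rational(-1, 74) (R = Pow(Add(51, Mul(-1, 125)), -1) = Pow(Add(51, -125), -1) = Pow(-74, -1) = Rational(-1, 74) ≈ -0.013514)
u = 36 (u = Pow(6, 2) = 36)
Mul(u, R) = Mul(36, Rational(-1, 74)) = Rational(-18, 37)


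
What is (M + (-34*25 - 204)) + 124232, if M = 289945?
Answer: 413123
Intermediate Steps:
(M + (-34*25 - 204)) + 124232 = (289945 + (-34*25 - 204)) + 124232 = (289945 + (-850 - 204)) + 124232 = (289945 - 1054) + 124232 = 288891 + 124232 = 413123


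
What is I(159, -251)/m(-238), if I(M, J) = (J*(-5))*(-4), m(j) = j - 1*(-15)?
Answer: 5020/223 ≈ 22.511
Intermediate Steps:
m(j) = 15 + j (m(j) = j + 15 = 15 + j)
I(M, J) = 20*J (I(M, J) = -5*J*(-4) = 20*J)
I(159, -251)/m(-238) = (20*(-251))/(15 - 238) = -5020/(-223) = -5020*(-1/223) = 5020/223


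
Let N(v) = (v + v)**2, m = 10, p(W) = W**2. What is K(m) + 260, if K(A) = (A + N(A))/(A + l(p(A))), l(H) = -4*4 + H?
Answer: 12425/47 ≈ 264.36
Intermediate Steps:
N(v) = 4*v**2 (N(v) = (2*v)**2 = 4*v**2)
l(H) = -16 + H
K(A) = (A + 4*A**2)/(-16 + A + A**2) (K(A) = (A + 4*A**2)/(A + (-16 + A**2)) = (A + 4*A**2)/(-16 + A + A**2))
K(m) + 260 = 10*(1 + 4*10)/(-16 + 10 + 10**2) + 260 = 10*(1 + 40)/(-16 + 10 + 100) + 260 = 10*41/94 + 260 = 10*(1/94)*41 + 260 = 205/47 + 260 = 12425/47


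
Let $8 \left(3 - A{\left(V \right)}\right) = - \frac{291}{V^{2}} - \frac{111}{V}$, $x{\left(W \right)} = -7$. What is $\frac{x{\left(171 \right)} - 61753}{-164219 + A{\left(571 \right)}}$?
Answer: $\frac{20136292160}{53541140897} \approx 0.37609$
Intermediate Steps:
$A{\left(V \right)} = 3 + \frac{111}{8 V} + \frac{291}{8 V^{2}}$ ($A{\left(V \right)} = 3 - \frac{- \frac{291}{V^{2}} - \frac{111}{V}}{8} = 3 + \left(\frac{111}{8 V} + \frac{291}{8 V^{2}}\right) = 3 + \frac{111}{8 V} + \frac{291}{8 V^{2}}$)
$\frac{x{\left(171 \right)} - 61753}{-164219 + A{\left(571 \right)}} = \frac{-7 - 61753}{-164219 + \left(3 + \frac{111}{8 \cdot 571} + \frac{291}{8 \cdot 326041}\right)} = - \frac{61760}{-164219 + \left(3 + \frac{111}{8} \cdot \frac{1}{571} + \frac{291}{8} \cdot \frac{1}{326041}\right)} = - \frac{61760}{-164219 + \left(3 + \frac{111}{4568} + \frac{291}{2608328}\right)} = - \frac{61760}{-164219 + \frac{986082}{326041}} = - \frac{61760}{- \frac{53541140897}{326041}} = \left(-61760\right) \left(- \frac{326041}{53541140897}\right) = \frac{20136292160}{53541140897}$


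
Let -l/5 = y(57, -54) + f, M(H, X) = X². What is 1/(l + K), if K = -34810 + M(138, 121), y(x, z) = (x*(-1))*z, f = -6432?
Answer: -1/3399 ≈ -0.00029420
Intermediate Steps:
y(x, z) = -x*z (y(x, z) = (-x)*z = -x*z)
K = -20169 (K = -34810 + 121² = -34810 + 14641 = -20169)
l = 16770 (l = -5*(-1*57*(-54) - 6432) = -5*(3078 - 6432) = -5*(-3354) = 16770)
1/(l + K) = 1/(16770 - 20169) = 1/(-3399) = -1/3399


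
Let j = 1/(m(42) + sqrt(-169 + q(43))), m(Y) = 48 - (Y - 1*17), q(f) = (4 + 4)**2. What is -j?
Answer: I/(sqrt(105) - 23*I) ≈ -0.036278 + 0.016162*I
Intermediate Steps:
q(f) = 64 (q(f) = 8**2 = 64)
m(Y) = 65 - Y (m(Y) = 48 - (Y - 17) = 48 - (-17 + Y) = 48 + (17 - Y) = 65 - Y)
j = 1/(23 + I*sqrt(105)) (j = 1/((65 - 1*42) + sqrt(-169 + 64)) = 1/((65 - 42) + sqrt(-105)) = 1/(23 + I*sqrt(105)) ≈ 0.036278 - 0.016162*I)
-j = -(23/634 - I*sqrt(105)/634) = -23/634 + I*sqrt(105)/634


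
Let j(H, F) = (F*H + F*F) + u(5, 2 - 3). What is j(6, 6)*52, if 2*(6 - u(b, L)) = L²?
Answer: 4030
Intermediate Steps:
u(b, L) = 6 - L²/2
j(H, F) = 11/2 + F² + F*H (j(H, F) = (F*H + F*F) + (6 - (2 - 3)²/2) = (F*H + F²) + (6 - ½*(-1)²) = (F² + F*H) + (6 - ½*1) = (F² + F*H) + (6 - ½) = (F² + F*H) + 11/2 = 11/2 + F² + F*H)
j(6, 6)*52 = (11/2 + 6² + 6*6)*52 = (11/2 + 36 + 36)*52 = (155/2)*52 = 4030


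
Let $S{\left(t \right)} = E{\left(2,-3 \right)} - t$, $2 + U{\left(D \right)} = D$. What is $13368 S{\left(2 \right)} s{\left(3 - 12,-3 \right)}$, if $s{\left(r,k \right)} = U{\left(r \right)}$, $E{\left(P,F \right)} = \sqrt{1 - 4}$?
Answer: $294096 - 147048 i \sqrt{3} \approx 2.941 \cdot 10^{5} - 2.5469 \cdot 10^{5} i$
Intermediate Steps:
$E{\left(P,F \right)} = i \sqrt{3}$ ($E{\left(P,F \right)} = \sqrt{-3} = i \sqrt{3}$)
$U{\left(D \right)} = -2 + D$
$S{\left(t \right)} = - t + i \sqrt{3}$ ($S{\left(t \right)} = i \sqrt{3} - t = - t + i \sqrt{3}$)
$s{\left(r,k \right)} = -2 + r$
$13368 S{\left(2 \right)} s{\left(3 - 12,-3 \right)} = 13368 \left(\left(-1\right) 2 + i \sqrt{3}\right) \left(-2 + \left(3 - 12\right)\right) = 13368 \left(-2 + i \sqrt{3}\right) \left(-2 + \left(3 - 12\right)\right) = 13368 \left(-2 + i \sqrt{3}\right) \left(-2 - 9\right) = 13368 \left(-2 + i \sqrt{3}\right) \left(-11\right) = 13368 \left(22 - 11 i \sqrt{3}\right) = 294096 - 147048 i \sqrt{3}$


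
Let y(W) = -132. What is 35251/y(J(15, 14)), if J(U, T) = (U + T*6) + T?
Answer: -35251/132 ≈ -267.05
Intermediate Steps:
J(U, T) = U + 7*T (J(U, T) = (U + 6*T) + T = U + 7*T)
35251/y(J(15, 14)) = 35251/(-132) = 35251*(-1/132) = -35251/132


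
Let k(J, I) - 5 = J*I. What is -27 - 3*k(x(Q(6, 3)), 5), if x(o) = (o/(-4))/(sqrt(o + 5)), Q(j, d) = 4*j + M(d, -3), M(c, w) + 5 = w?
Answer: -42 + 20*sqrt(21)/7 ≈ -28.907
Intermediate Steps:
M(c, w) = -5 + w
Q(j, d) = -8 + 4*j (Q(j, d) = 4*j + (-5 - 3) = 4*j - 8 = -8 + 4*j)
x(o) = -o/(4*sqrt(5 + o)) (x(o) = (o*(-1/4))/(sqrt(5 + o)) = (-o/4)/sqrt(5 + o) = -o/(4*sqrt(5 + o)))
k(J, I) = 5 + I*J (k(J, I) = 5 + J*I = 5 + I*J)
-27 - 3*k(x(Q(6, 3)), 5) = -27 - 3*(5 + 5*(-(-8 + 4*6)/(4*sqrt(5 + (-8 + 4*6))))) = -27 - 3*(5 + 5*(-(-8 + 24)/(4*sqrt(5 + (-8 + 24))))) = -27 - 3*(5 + 5*(-1/4*16/sqrt(5 + 16))) = -27 - 3*(5 + 5*(-1/4*16/sqrt(21))) = -27 - 3*(5 + 5*(-1/4*16*sqrt(21)/21)) = -27 - 3*(5 + 5*(-4*sqrt(21)/21)) = -27 - 3*(5 - 20*sqrt(21)/21) = -27 + (-15 + 20*sqrt(21)/7) = -42 + 20*sqrt(21)/7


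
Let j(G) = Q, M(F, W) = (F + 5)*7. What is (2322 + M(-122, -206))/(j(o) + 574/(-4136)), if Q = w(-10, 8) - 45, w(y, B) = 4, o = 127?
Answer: -3108204/85075 ≈ -36.535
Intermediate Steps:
Q = -41 (Q = 4 - 45 = -41)
M(F, W) = 35 + 7*F (M(F, W) = (5 + F)*7 = 35 + 7*F)
j(G) = -41
(2322 + M(-122, -206))/(j(o) + 574/(-4136)) = (2322 + (35 + 7*(-122)))/(-41 + 574/(-4136)) = (2322 + (35 - 854))/(-41 + 574*(-1/4136)) = (2322 - 819)/(-41 - 287/2068) = 1503/(-85075/2068) = 1503*(-2068/85075) = -3108204/85075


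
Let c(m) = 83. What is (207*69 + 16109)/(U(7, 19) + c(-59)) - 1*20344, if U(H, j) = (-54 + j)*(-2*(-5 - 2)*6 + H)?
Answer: -31568740/1551 ≈ -20354.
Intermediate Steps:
U(H, j) = (-54 + j)*(84 + H) (U(H, j) = (-54 + j)*(-2*(-7)*6 + H) = (-54 + j)*(14*6 + H) = (-54 + j)*(84 + H))
(207*69 + 16109)/(U(7, 19) + c(-59)) - 1*20344 = (207*69 + 16109)/((-4536 - 54*7 + 84*19 + 7*19) + 83) - 1*20344 = (14283 + 16109)/((-4536 - 378 + 1596 + 133) + 83) - 20344 = 30392/(-3185 + 83) - 20344 = 30392/(-3102) - 20344 = 30392*(-1/3102) - 20344 = -15196/1551 - 20344 = -31568740/1551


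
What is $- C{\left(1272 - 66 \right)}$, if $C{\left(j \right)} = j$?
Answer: $-1206$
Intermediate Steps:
$- C{\left(1272 - 66 \right)} = - (1272 - 66) = \left(-1\right) 1206 = -1206$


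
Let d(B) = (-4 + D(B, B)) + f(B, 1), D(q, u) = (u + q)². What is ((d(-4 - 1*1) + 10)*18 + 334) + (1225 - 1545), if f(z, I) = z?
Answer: 1832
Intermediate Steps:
D(q, u) = (q + u)²
d(B) = -4 + B + 4*B² (d(B) = (-4 + (B + B)²) + B = (-4 + (2*B)²) + B = (-4 + 4*B²) + B = -4 + B + 4*B²)
((d(-4 - 1*1) + 10)*18 + 334) + (1225 - 1545) = (((-4 + (-4 - 1*1) + 4*(-4 - 1*1)²) + 10)*18 + 334) + (1225 - 1545) = (((-4 + (-4 - 1) + 4*(-4 - 1)²) + 10)*18 + 334) - 320 = (((-4 - 5 + 4*(-5)²) + 10)*18 + 334) - 320 = (((-4 - 5 + 4*25) + 10)*18 + 334) - 320 = (((-4 - 5 + 100) + 10)*18 + 334) - 320 = ((91 + 10)*18 + 334) - 320 = (101*18 + 334) - 320 = (1818 + 334) - 320 = 2152 - 320 = 1832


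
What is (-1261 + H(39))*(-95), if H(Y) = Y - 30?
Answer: 118940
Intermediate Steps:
H(Y) = -30 + Y
(-1261 + H(39))*(-95) = (-1261 + (-30 + 39))*(-95) = (-1261 + 9)*(-95) = -1252*(-95) = 118940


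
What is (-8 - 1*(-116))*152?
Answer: 16416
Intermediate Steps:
(-8 - 1*(-116))*152 = (-8 + 116)*152 = 108*152 = 16416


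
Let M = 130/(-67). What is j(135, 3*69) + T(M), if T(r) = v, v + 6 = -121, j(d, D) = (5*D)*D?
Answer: 214118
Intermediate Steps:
j(d, D) = 5*D**2
v = -127 (v = -6 - 121 = -127)
M = -130/67 (M = 130*(-1/67) = -130/67 ≈ -1.9403)
T(r) = -127
j(135, 3*69) + T(M) = 5*(3*69)**2 - 127 = 5*207**2 - 127 = 5*42849 - 127 = 214245 - 127 = 214118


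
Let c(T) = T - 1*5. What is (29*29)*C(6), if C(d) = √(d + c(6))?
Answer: 841*√7 ≈ 2225.1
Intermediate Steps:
c(T) = -5 + T (c(T) = T - 5 = -5 + T)
C(d) = √(1 + d) (C(d) = √(d + (-5 + 6)) = √(d + 1) = √(1 + d))
(29*29)*C(6) = (29*29)*√(1 + 6) = 841*√7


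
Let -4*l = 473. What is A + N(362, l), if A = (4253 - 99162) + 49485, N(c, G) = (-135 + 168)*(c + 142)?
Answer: -28792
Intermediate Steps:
l = -473/4 (l = -¼*473 = -473/4 ≈ -118.25)
N(c, G) = 4686 + 33*c (N(c, G) = 33*(142 + c) = 4686 + 33*c)
A = -45424 (A = -94909 + 49485 = -45424)
A + N(362, l) = -45424 + (4686 + 33*362) = -45424 + (4686 + 11946) = -45424 + 16632 = -28792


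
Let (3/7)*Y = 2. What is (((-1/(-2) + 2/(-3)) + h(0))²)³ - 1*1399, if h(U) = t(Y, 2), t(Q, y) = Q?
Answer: 441905/64 ≈ 6904.8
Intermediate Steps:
Y = 14/3 (Y = (7/3)*2 = 14/3 ≈ 4.6667)
h(U) = 14/3
(((-1/(-2) + 2/(-3)) + h(0))²)³ - 1*1399 = (((-1/(-2) + 2/(-3)) + 14/3)²)³ - 1*1399 = (((-1*(-½) + 2*(-⅓)) + 14/3)²)³ - 1399 = (((½ - ⅔) + 14/3)²)³ - 1399 = ((-⅙ + 14/3)²)³ - 1399 = ((9/2)²)³ - 1399 = (81/4)³ - 1399 = 531441/64 - 1399 = 441905/64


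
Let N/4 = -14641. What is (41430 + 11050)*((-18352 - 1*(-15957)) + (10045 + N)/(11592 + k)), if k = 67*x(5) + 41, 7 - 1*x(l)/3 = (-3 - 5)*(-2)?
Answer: -38666278360/307 ≈ -1.2595e+8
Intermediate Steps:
x(l) = -27 (x(l) = 21 - 3*(-3 - 5)*(-2) = 21 - (-24)*(-2) = 21 - 3*16 = 21 - 48 = -27)
N = -58564 (N = 4*(-14641) = -58564)
k = -1768 (k = 67*(-27) + 41 = -1809 + 41 = -1768)
(41430 + 11050)*((-18352 - 1*(-15957)) + (10045 + N)/(11592 + k)) = (41430 + 11050)*((-18352 - 1*(-15957)) + (10045 - 58564)/(11592 - 1768)) = 52480*((-18352 + 15957) - 48519/9824) = 52480*(-2395 - 48519*1/9824) = 52480*(-2395 - 48519/9824) = 52480*(-23576999/9824) = -38666278360/307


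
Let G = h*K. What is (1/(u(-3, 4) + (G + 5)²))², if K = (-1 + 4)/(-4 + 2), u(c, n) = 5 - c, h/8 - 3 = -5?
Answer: 1/720801 ≈ 1.3873e-6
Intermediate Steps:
h = -16 (h = 24 + 8*(-5) = 24 - 40 = -16)
K = -3/2 (K = 3/(-2) = 3*(-½) = -3/2 ≈ -1.5000)
G = 24 (G = -16*(-3/2) = 24)
(1/(u(-3, 4) + (G + 5)²))² = (1/((5 - 1*(-3)) + (24 + 5)²))² = (1/((5 + 3) + 29²))² = (1/(8 + 841))² = (1/849)² = 1/720801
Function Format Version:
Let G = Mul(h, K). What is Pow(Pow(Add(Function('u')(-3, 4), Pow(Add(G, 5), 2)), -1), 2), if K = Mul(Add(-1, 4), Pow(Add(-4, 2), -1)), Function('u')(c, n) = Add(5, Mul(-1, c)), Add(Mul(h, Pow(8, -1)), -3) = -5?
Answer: Rational(1, 720801) ≈ 1.3873e-6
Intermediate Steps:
h = -16 (h = Add(24, Mul(8, -5)) = Add(24, -40) = -16)
K = Rational(-3, 2) (K = Mul(3, Pow(-2, -1)) = Mul(3, Rational(-1, 2)) = Rational(-3, 2) ≈ -1.5000)
G = 24 (G = Mul(-16, Rational(-3, 2)) = 24)
Pow(Pow(Add(Function('u')(-3, 4), Pow(Add(G, 5), 2)), -1), 2) = Pow(Pow(Add(Add(5, Mul(-1, -3)), Pow(Add(24, 5), 2)), -1), 2) = Pow(Pow(Add(Add(5, 3), Pow(29, 2)), -1), 2) = Pow(Pow(Add(8, 841), -1), 2) = Pow(Pow(849, -1), 2) = Pow(Rational(1, 849), 2) = Rational(1, 720801)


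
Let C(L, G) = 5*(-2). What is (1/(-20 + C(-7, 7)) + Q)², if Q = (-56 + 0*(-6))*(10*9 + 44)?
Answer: 50679464641/900 ≈ 5.6311e+7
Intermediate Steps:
C(L, G) = -10
Q = -7504 (Q = (-56 + 0)*(90 + 44) = -56*134 = -7504)
(1/(-20 + C(-7, 7)) + Q)² = (1/(-20 - 10) - 7504)² = (1/(-30) - 7504)² = (-1/30 - 7504)² = (-225121/30)² = 50679464641/900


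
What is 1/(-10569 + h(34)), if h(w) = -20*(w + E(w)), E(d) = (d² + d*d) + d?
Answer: -1/58169 ≈ -1.7191e-5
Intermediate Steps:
E(d) = d + 2*d² (E(d) = (d² + d²) + d = 2*d² + d = d + 2*d²)
h(w) = -20*w - 20*w*(1 + 2*w) (h(w) = -20*(w + w*(1 + 2*w)) = -20*w - 20*w*(1 + 2*w))
1/(-10569 + h(34)) = 1/(-10569 + 40*34*(-1 - 1*34)) = 1/(-10569 + 40*34*(-1 - 34)) = 1/(-10569 + 40*34*(-35)) = 1/(-10569 - 47600) = 1/(-58169) = -1/58169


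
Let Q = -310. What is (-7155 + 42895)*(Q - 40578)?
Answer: -1461337120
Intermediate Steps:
(-7155 + 42895)*(Q - 40578) = (-7155 + 42895)*(-310 - 40578) = 35740*(-40888) = -1461337120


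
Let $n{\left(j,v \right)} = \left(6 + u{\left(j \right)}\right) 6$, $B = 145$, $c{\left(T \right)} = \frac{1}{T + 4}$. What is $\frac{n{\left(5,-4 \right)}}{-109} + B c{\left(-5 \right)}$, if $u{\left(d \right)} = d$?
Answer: $- \frac{15871}{109} \approx -145.61$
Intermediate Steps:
$c{\left(T \right)} = \frac{1}{4 + T}$
$n{\left(j,v \right)} = 36 + 6 j$ ($n{\left(j,v \right)} = \left(6 + j\right) 6 = 36 + 6 j$)
$\frac{n{\left(5,-4 \right)}}{-109} + B c{\left(-5 \right)} = \frac{36 + 6 \cdot 5}{-109} + \frac{145}{4 - 5} = \left(36 + 30\right) \left(- \frac{1}{109}\right) + \frac{145}{-1} = 66 \left(- \frac{1}{109}\right) + 145 \left(-1\right) = - \frac{66}{109} - 145 = - \frac{15871}{109}$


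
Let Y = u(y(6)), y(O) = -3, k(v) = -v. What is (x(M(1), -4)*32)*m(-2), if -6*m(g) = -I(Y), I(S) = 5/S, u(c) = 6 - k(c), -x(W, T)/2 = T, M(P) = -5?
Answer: 640/9 ≈ 71.111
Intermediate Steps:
x(W, T) = -2*T
u(c) = 6 + c (u(c) = 6 - (-1)*c = 6 + c)
Y = 3 (Y = 6 - 3 = 3)
m(g) = 5/18 (m(g) = -(-1)*5/3/6 = -(-1)*5*(1/3)/6 = -(-1)*5/(6*3) = -1/6*(-5/3) = 5/18)
(x(M(1), -4)*32)*m(-2) = (-2*(-4)*32)*(5/18) = (8*32)*(5/18) = 256*(5/18) = 640/9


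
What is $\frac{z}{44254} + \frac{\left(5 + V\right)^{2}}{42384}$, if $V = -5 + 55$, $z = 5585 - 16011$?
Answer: $- \frac{154013617}{937830768} \approx -0.16422$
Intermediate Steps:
$z = -10426$ ($z = 5585 - 16011 = -10426$)
$V = 50$
$\frac{z}{44254} + \frac{\left(5 + V\right)^{2}}{42384} = - \frac{10426}{44254} + \frac{\left(5 + 50\right)^{2}}{42384} = \left(-10426\right) \frac{1}{44254} + 55^{2} \cdot \frac{1}{42384} = - \frac{5213}{22127} + 3025 \cdot \frac{1}{42384} = - \frac{5213}{22127} + \frac{3025}{42384} = - \frac{154013617}{937830768}$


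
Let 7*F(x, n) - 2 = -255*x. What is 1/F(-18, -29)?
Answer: 1/656 ≈ 0.0015244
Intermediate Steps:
F(x, n) = 2/7 - 255*x/7 (F(x, n) = 2/7 + (-255*x)/7 = 2/7 - 255*x/7)
1/F(-18, -29) = 1/(2/7 - 255/7*(-18)) = 1/(2/7 + 4590/7) = 1/656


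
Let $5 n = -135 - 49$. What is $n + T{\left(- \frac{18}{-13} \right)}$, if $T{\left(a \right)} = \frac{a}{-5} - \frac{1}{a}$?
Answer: $- \frac{8845}{234} \approx -37.799$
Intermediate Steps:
$T{\left(a \right)} = - \frac{1}{a} - \frac{a}{5}$ ($T{\left(a \right)} = a \left(- \frac{1}{5}\right) - \frac{1}{a} = - \frac{a}{5} - \frac{1}{a} = - \frac{1}{a} - \frac{a}{5}$)
$n = - \frac{184}{5}$ ($n = \frac{-135 - 49}{5} = \frac{1}{5} \left(-184\right) = - \frac{184}{5} \approx -36.8$)
$n + T{\left(- \frac{18}{-13} \right)} = - \frac{184}{5} - \left(\frac{1}{\left(-18\right) \frac{1}{-13}} + \frac{1}{5} \left(-18\right) \frac{1}{-13}\right) = - \frac{184}{5} - \left(\frac{1}{\left(-18\right) \left(- \frac{1}{13}\right)} + \frac{1}{5} \left(-18\right) \left(- \frac{1}{13}\right)\right) = - \frac{184}{5} - \frac{1169}{1170} = - \frac{8845}{234}$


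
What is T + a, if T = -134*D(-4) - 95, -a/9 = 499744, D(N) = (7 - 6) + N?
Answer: -4497389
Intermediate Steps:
D(N) = 1 + N
a = -4497696 (a = -9*499744 = -4497696)
T = 307 (T = -134*(1 - 4) - 95 = -134*(-3) - 95 = 402 - 95 = 307)
T + a = 307 - 4497696 = -4497389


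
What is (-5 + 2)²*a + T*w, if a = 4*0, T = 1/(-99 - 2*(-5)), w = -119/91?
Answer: 17/1157 ≈ 0.014693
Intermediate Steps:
w = -17/13 (w = -119*1/91 = -17/13 ≈ -1.3077)
T = -1/89 (T = 1/(-99 + 10) = 1/(-89) = -1/89 ≈ -0.011236)
a = 0
(-5 + 2)²*a + T*w = (-5 + 2)²*0 - 1/89*(-17/13) = (-3)²*0 + 17/1157 = 9*0 + 17/1157 = 0 + 17/1157 = 17/1157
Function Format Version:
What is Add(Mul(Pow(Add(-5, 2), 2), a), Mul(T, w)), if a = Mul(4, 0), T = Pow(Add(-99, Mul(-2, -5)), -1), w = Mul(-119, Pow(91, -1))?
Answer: Rational(17, 1157) ≈ 0.014693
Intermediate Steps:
w = Rational(-17, 13) (w = Mul(-119, Rational(1, 91)) = Rational(-17, 13) ≈ -1.3077)
T = Rational(-1, 89) (T = Pow(Add(-99, 10), -1) = Pow(-89, -1) = Rational(-1, 89) ≈ -0.011236)
a = 0
Add(Mul(Pow(Add(-5, 2), 2), a), Mul(T, w)) = Add(Mul(Pow(Add(-5, 2), 2), 0), Mul(Rational(-1, 89), Rational(-17, 13))) = Add(Mul(Pow(-3, 2), 0), Rational(17, 1157)) = Add(Mul(9, 0), Rational(17, 1157)) = Add(0, Rational(17, 1157)) = Rational(17, 1157)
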